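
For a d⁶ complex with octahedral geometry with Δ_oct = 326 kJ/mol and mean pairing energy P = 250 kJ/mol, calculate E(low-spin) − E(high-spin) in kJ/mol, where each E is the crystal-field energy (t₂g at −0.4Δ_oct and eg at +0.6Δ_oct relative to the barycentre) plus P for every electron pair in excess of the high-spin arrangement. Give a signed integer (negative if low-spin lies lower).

High-spin d⁶ fills as t₂g⁴ eg² with CFSE 4(−0.4) + 2(+0.6) = -0.4Δ_oct = -130 kJ/mol.
Low-spin t₂g⁶ eg⁰ gives -2.4Δ_oct = -782 kJ/mol, but forming 2 extra pairs costs 2P = 500 kJ/mol, so E(LS) = -782 + 500 = -282 kJ/mol.
Thus E(LS) − E(HS) = -152 kJ/mol.

-152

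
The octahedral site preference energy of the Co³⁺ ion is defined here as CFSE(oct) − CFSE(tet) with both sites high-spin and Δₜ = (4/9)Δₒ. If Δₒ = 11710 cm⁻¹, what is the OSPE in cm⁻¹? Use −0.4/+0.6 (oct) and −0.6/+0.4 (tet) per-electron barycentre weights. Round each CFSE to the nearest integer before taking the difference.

-1561

Co is in group 9, so Co³⁺ is d⁶ (9 − 3 = 6).
Octahedral (high-spin): t₂g⁴ eg², CFSE = 4(−0.4) + 2(+0.6) = -0.4Δₒ = -0.4 × 11710 = -4684 cm⁻¹.
In a tetrahedral site the filling is e³ t₂³: CFSE(tet) = -0.6Δₜ = -0.6 × (4/9)(11710) = -3123 cm⁻¹.
OSPE = CFSE(oct) − CFSE(tet) = -4684 − (-3123) = -1561 cm⁻¹.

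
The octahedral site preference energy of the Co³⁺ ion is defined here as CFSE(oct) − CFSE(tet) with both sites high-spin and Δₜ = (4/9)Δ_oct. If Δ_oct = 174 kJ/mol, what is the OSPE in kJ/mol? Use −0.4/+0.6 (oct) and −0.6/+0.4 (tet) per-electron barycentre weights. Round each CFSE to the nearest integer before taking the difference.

Group 9 minus oxidation state +3 gives a d⁶ configuration for Co³⁺.
In an octahedral site d⁶ (HS) is t2g^4 e_g^2, giving CFSE(oct) = -0.4Δ_oct = -70 kJ/mol.
In a tetrahedral site the filling is e^3 t2^3: CFSE(tet) = -0.6Δₜ = -0.6 × (4/9)(174) = -46 kJ/mol.
Subtracting, OSPE = -70 − (-46) = -24 kJ/mol.

-24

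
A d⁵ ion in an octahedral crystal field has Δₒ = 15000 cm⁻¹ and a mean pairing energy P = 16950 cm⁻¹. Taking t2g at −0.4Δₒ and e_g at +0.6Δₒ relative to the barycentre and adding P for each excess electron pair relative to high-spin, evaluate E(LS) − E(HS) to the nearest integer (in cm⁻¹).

High-spin: t2g^3 e_g^2, CFSE = 0.0Δₒ = 0 cm⁻¹.
Low-spin t2g^5 e_g^0 gives -2.0Δₒ = -30000 cm⁻¹, but forming 2 extra pairs costs 2P = 33900 cm⁻¹, so E(LS) = -30000 + 33900 = 3900 cm⁻¹.
The difference is 3900 − (0) = 3900 cm⁻¹, so high-spin lies lower.

3900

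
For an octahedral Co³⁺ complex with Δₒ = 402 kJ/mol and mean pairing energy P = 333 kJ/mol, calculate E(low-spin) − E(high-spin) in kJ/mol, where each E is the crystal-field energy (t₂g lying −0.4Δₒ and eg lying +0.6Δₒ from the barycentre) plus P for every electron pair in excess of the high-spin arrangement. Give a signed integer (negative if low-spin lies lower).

-138

Co sits in group 9; removing 3 electrons leaves Co³⁺ with 9 − 3 = 6 d electrons.
In the high-spin limit (t₂g⁴ eg²) the orbital term is -0.4Δₒ = -161 kJ/mol, with no excess pairing.
For low-spin the configuration is t₂g⁶ eg⁰: orbital energy -2.4 × 402 = -965 kJ/mol, and 2 additional pairs relative to high-spin add 666 kJ/mol, giving -299 kJ/mol.
E(LS) − E(HS) = -299 − (-161) = -138 kJ/mol.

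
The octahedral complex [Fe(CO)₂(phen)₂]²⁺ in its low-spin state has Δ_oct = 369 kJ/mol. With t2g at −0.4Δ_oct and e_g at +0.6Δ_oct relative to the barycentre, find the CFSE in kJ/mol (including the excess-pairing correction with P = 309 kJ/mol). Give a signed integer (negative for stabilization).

Ligand charges: 2×(+0) from CO and 2×(+0) from phen sum to +0; with overall charge +2, Fe is +2.
Fe²⁺: group 8, so d-count = 8 − 2 = 6.
Electron filling gives t2g^6 e_g^0.
The orbital stabilization is -2.4Δ_oct = -2.4 × 369 = -886 kJ/mol.
Pairing penalty: 3 pairs vs 1 in the high-spin reference → 2 extra × P = 618 kJ/mol.
Combining: -886 + 618 = -268 kJ/mol.

-268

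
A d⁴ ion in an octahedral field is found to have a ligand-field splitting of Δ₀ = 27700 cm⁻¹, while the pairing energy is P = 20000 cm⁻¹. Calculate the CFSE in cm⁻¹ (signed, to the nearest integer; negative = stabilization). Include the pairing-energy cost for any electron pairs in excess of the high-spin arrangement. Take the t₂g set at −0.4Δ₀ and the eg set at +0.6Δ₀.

Since Δ₀ = 27700 cm⁻¹ > P = 20000 cm⁻¹, the complex adopts the low-spin configuration.
Configuration: t₂g⁴ eg⁰.
Orbital CFSE = -1.6Δ₀ = -1.6 × 27700 = -44320 cm⁻¹.
Excess pairs vs high-spin: 1 − 0 = 1; pairing cost = +20000 cm⁻¹.
Net CFSE = -44320 + 20000 = -24320 cm⁻¹.

-24320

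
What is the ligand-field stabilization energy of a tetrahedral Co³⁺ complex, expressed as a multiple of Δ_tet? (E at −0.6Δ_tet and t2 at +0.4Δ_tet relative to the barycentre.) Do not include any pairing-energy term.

-0.6 Δ_tet

Group 9 minus oxidation state +3 gives a d⁶ configuration for Co³⁺.
Tetrahedral splitting is small, so the complex is high-spin.
Configuration: e^3 t2^3.
CFSE = 3(-0.6Δ_tet) + 3(0.4Δ_tet) = -1.8Δ_tet + 1.2Δ_tet = -0.6Δ_tet.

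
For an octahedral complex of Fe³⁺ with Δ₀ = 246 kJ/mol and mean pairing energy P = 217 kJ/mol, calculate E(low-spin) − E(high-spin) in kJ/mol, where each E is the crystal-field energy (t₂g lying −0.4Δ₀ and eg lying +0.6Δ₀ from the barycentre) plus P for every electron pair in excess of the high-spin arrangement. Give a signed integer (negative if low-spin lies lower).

Fe sits in group 8; removing 3 electrons leaves Fe³⁺ with 8 − 3 = 5 d electrons.
High-spin: t₂g³ eg², CFSE = 0.0Δ₀ = 0 kJ/mol.
For low-spin the configuration is t₂g⁵ eg⁰: orbital energy -2.0 × 246 = -492 kJ/mol, and 2 additional pairs relative to high-spin add 434 kJ/mol, giving -58 kJ/mol.
Thus E(LS) − E(HS) = -58 kJ/mol.

-58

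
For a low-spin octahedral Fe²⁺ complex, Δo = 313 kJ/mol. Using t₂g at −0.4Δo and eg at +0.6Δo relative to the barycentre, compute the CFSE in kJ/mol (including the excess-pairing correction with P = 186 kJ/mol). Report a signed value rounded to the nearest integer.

Group 8 minus oxidation state +2 gives a d⁶ configuration for Fe²⁺.
The d⁶ electrons fill as t₂g⁶ eg⁰.
CFSE(orbital) = 6×(-0.4Δo) + 0×(0.6Δo) = -2.4Δo; with Δo = 313 kJ/mol that is -751 kJ/mol.
High-spin d⁶ would be t₂g⁴ eg² with 1 pair; low-spin has 3, so 2 excess pairs cost +2P = +372 kJ/mol.
Overall CFSE = -751 + 372 = -379 kJ/mol.

-379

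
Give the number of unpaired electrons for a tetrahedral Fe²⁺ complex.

4

Group 8 minus oxidation state +2 gives a d⁶ configuration for Fe²⁺.
With tetrahedral geometry the complex is necessarily high-spin.
Configuration: e^3 t2^3, giving 4 unpaired electrons.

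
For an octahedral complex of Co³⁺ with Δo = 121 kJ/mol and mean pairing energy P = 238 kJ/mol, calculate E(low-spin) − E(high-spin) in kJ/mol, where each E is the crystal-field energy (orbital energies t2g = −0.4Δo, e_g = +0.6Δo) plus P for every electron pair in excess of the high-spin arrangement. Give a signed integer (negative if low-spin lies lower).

Group 9 minus oxidation state +3 gives a d⁶ configuration for Co³⁺.
High-spin: t2g^4 e_g^2, CFSE = -0.4Δo = -48 kJ/mol.
Low-spin: t2g^6 e_g^0, orbital CFSE = -2.4Δo = -290 kJ/mol; plus 2 excess pairs × P = +476 kJ/mol; total 186 kJ/mol.
Thus E(LS) − E(HS) = 234 kJ/mol.

234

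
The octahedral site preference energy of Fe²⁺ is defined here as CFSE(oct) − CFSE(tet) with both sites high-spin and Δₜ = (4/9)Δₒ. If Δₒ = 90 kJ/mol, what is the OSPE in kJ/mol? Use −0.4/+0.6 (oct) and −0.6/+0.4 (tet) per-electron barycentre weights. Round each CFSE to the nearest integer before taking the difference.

-12

Fe²⁺: group 8, so d-count = 8 − 2 = 6.
In an octahedral site d⁶ (HS) is t2g^4 e_g^2, giving CFSE(oct) = -0.4Δₒ = -36 kJ/mol.
Tetrahedral: e^3 t2^3, CFSE = 3(−0.6) + 3(+0.4) = -0.6Δₜ = -0.6 × (4/9) × 90 = -24 kJ/mol.
OSPE = -36 − (-24) = -12 kJ/mol.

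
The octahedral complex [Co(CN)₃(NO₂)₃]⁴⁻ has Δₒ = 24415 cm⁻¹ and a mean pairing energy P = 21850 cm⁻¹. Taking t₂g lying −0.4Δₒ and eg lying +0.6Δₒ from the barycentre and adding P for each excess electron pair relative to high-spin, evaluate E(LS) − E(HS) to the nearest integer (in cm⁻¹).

-2565

Ligand charges: 3×(-1) from CN⁻ and 3×(-1) from NO₂⁻ sum to -6; with overall charge -4, Co is +2.
Group 9 minus oxidation state +2 gives a d⁷ configuration for Co²⁺.
High-spin d⁷ fills as t₂g⁵ eg² with CFSE 5(−0.4) + 2(+0.6) = -0.8Δₒ = -19532 cm⁻¹.
Low-spin: t₂g⁶ eg¹, orbital CFSE = -1.8Δₒ = -43947 cm⁻¹; plus 1 excess pair × P = +21850 cm⁻¹; total -22097 cm⁻¹.
E(LS) − E(HS) = -22097 − (-19532) = -2565 cm⁻¹.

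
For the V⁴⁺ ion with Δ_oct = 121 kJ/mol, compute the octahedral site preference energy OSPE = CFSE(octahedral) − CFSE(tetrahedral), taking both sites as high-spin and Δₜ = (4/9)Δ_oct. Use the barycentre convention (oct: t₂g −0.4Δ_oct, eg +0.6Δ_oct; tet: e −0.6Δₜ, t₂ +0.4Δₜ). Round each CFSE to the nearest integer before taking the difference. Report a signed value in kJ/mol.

-16

V is in group 5, so V⁴⁺ is d¹ (5 − 4 = 1).
Octahedral high-spin t2g^1 e_g^0: CFSE = -0.4 × 121 = -48 kJ/mol.
In a tetrahedral site the filling is e^1 t2^0: CFSE(tet) = -0.6Δₜ = -0.6 × (4/9)(121) = -32 kJ/mol.
OSPE = CFSE(oct) − CFSE(tet) = -48 − (-32) = -16 kJ/mol.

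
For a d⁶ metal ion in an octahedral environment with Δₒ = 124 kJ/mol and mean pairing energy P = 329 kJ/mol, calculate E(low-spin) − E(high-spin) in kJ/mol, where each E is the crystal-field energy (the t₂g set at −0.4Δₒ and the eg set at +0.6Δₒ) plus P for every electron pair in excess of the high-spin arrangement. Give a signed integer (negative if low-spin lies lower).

High-spin: t₂g⁴ eg², CFSE = -0.4Δₒ = -50 kJ/mol.
Low-spin: t₂g⁶ eg⁰, orbital CFSE = -2.4Δₒ = -298 kJ/mol; plus 2 excess pairs × P = +658 kJ/mol; total 360 kJ/mol.
Thus E(LS) − E(HS) = 410 kJ/mol.

410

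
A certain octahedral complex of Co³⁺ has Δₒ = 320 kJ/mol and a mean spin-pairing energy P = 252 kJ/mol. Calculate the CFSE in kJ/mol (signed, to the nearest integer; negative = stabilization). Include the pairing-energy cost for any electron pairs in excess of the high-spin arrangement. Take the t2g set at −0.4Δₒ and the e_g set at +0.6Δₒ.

Co³⁺: group 9, so d-count = 9 − 3 = 6.
Δₒ > P, so pairing is preferred: the ground state is low-spin.
Filling d⁶ accordingly: t2g^6 e_g^0.
Orbital CFSE = -2.4Δₒ = -2.4 × 320 = -768 kJ/mol.
Excess pairs vs high-spin: 3 − 1 = 2; pairing cost = +504 kJ/mol.
Net CFSE = -768 + 504 = -264 kJ/mol.

-264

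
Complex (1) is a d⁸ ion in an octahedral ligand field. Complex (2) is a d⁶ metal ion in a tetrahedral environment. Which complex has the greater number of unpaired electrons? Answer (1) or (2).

(2)

(1): For octahedral d⁸ the high- and low-spin configurations coincide; t2g^6 e_g^2 → 2 unpaired.
(2): Tetrahedral splitting is small, so the complex is high-spin; e³ t₂³ → 4 unpaired.
So (2) has more unpaired electrons.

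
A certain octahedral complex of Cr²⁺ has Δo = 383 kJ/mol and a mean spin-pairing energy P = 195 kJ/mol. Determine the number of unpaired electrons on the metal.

2

Cr is in group 6, so Cr²⁺ is d⁴ (6 − 2 = 4).
Here Δo > P (383 > 195), so the low-spin state is favoured.
That gives t₂g⁴ eg⁰.
Unpaired electrons: 2.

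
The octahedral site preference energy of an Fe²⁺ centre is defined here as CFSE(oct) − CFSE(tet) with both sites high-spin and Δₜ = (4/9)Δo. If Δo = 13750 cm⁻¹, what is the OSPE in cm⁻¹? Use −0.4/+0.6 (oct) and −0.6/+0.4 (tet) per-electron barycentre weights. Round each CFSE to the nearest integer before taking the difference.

Fe²⁺: group 8, so d-count = 8 − 2 = 6.
Octahedral high-spin t2g^4 e_g^2: CFSE = -0.4 × 13750 = -5500 cm⁻¹.
Tetrahedral e^3 t2^3 gives -0.6Δₜ = -0.6 × (4/9) × 13750 = -3667 cm⁻¹.
Subtracting, OSPE = -5500 − (-3667) = -1833 cm⁻¹.

-1833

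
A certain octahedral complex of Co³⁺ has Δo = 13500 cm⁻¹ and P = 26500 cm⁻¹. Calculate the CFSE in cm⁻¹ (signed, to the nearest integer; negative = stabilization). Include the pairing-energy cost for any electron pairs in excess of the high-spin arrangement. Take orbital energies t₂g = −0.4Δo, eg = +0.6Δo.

Co sits in group 9; removing 3 electrons leaves Co³⁺ with 9 − 3 = 6 d electrons.
With Δo < P the complex is high-spin.
Configuration: t₂g⁴ eg².
Orbital CFSE = -0.4Δo = -0.4 × 13500 = -5400 cm⁻¹.
High-spin has no excess pairs, so no pairing correction applies.

-5400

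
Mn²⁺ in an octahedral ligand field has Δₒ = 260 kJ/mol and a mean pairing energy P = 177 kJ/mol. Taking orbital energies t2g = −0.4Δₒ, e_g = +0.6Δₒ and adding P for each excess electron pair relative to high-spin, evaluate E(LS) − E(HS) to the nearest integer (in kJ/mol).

Mn sits in group 7; removing 2 electrons leaves Mn²⁺ with 7 − 2 = 5 d electrons.
In the high-spin limit (t2g^3 e_g^2) the orbital term is 0.0Δₒ = 0 kJ/mol, with no excess pairing.
Low-spin: t2g^5 e_g^0, orbital CFSE = -2.0Δₒ = -520 kJ/mol; plus 2 excess pairs × P = +354 kJ/mol; total -166 kJ/mol.
Thus E(LS) − E(HS) = -166 kJ/mol.

-166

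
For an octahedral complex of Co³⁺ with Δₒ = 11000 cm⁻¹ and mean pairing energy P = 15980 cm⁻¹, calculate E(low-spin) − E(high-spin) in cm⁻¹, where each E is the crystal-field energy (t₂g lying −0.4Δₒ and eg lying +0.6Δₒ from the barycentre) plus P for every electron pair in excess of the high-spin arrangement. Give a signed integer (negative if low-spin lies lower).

9960

Co is in group 9, so Co³⁺ is d⁶ (9 − 3 = 6).
High-spin d⁶ fills as t₂g⁴ eg² with CFSE 4(−0.4) + 2(+0.6) = -0.4Δₒ = -4400 cm⁻¹.
For low-spin the configuration is t₂g⁶ eg⁰: orbital energy -2.4 × 11000 = -26400 cm⁻¹, and 2 additional pairs relative to high-spin add 31960 cm⁻¹, giving 5560 cm⁻¹.
E(LS) − E(HS) = 5560 − (-4400) = 9960 cm⁻¹.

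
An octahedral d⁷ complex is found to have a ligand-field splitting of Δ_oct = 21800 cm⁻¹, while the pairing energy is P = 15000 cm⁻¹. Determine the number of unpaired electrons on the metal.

Since Δ_oct = 21800 cm⁻¹ > P = 15000 cm⁻¹, the complex adopts the low-spin configuration.
Configuration: t2g^6 e_g^1.
Unpaired electrons: 1.

1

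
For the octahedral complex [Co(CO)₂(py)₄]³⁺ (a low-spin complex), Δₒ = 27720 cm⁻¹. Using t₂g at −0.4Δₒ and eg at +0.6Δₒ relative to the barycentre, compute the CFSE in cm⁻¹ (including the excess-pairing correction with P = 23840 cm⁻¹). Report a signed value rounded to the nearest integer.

Ligand charges: 2×(+0) from CO and 4×(+0) from py sum to +0; with overall charge +3, Co is +3.
Co is in group 9, so Co³⁺ is d⁶ (9 − 3 = 6).
Configuration: t₂g⁶ eg⁰.
The orbital stabilization is -2.4Δₒ = -2.4 × 27720 = -66528 cm⁻¹.
High-spin d⁶ would be t₂g⁴ eg² with 1 pair; low-spin has 3, so 2 excess pairs cost +2P = +47680 cm⁻¹.
Overall CFSE = -66528 + 47680 = -18848 cm⁻¹.

-18848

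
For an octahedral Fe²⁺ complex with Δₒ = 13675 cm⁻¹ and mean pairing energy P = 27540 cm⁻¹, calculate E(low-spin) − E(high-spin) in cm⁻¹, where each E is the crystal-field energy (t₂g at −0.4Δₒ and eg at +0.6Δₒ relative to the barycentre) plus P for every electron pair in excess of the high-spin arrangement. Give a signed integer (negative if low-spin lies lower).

Fe²⁺: group 8, so d-count = 8 − 2 = 6.
High-spin: t₂g⁴ eg², CFSE = -0.4Δₒ = -5470 cm⁻¹.
Low-spin t₂g⁶ eg⁰ gives -2.4Δₒ = -32820 cm⁻¹, but forming 2 extra pairs costs 2P = 55080 cm⁻¹, so E(LS) = -32820 + 55080 = 22260 cm⁻¹.
Thus E(LS) − E(HS) = 27730 cm⁻¹.

27730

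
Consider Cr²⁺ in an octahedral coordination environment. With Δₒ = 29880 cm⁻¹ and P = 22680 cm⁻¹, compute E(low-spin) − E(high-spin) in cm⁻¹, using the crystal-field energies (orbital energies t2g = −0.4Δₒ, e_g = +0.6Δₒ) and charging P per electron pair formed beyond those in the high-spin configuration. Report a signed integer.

-7200

Group 6 minus oxidation state +2 gives a d⁴ configuration for Cr²⁺.
High-spin: t2g^3 e_g^1, CFSE = -0.6Δₒ = -17928 cm⁻¹.
For low-spin the configuration is t2g^4 e_g^0: orbital energy -1.6 × 29880 = -47808 cm⁻¹, and 1 additional pair relative to high-spin adds 22680 cm⁻¹, giving -25128 cm⁻¹.
The difference is -25128 − (-17928) = -7200 cm⁻¹, so low-spin lies lower.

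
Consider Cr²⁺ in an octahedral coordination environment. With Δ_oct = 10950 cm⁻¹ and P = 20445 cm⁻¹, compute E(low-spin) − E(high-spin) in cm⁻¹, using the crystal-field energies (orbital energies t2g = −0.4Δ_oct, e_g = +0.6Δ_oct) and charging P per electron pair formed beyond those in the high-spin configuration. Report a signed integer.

9495

Cr²⁺: group 6, so d-count = 6 − 2 = 4.
High-spin d⁴ fills as t2g^3 e_g^1 with CFSE 3(−0.4) + 1(+0.6) = -0.6Δ_oct = -6570 cm⁻¹.
Low-spin: t2g^4 e_g^0, orbital CFSE = -1.6Δ_oct = -17520 cm⁻¹; plus 1 excess pair × P = +20445 cm⁻¹; total 2925 cm⁻¹.
E(LS) − E(HS) = 2925 − (-6570) = 9495 cm⁻¹.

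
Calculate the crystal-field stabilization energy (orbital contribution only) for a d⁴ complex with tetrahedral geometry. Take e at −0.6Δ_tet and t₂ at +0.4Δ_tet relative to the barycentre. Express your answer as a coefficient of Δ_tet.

With tetrahedral geometry the complex is necessarily high-spin.
Configuration: e² t₂².
CFSE = 2(-0.6Δ_tet) + 2(0.4Δ_tet) = -1.2Δ_tet + 0.8Δ_tet = -0.4Δ_tet.

-0.4 Δ_tet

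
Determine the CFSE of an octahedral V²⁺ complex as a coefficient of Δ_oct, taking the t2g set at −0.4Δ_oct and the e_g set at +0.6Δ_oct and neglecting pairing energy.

V sits in group 5; removing 2 electrons leaves V²⁺ with 5 − 2 = 3 d electrons.
For octahedral d³ the high- and low-spin configurations coincide.
Configuration: t2g^3 e_g^0.
CFSE = 3(-0.4Δ_oct) + 0(0.6Δ_oct) = -1.2Δ_oct + 0.0Δ_oct = -1.2Δ_oct.

-1.2 Δ_oct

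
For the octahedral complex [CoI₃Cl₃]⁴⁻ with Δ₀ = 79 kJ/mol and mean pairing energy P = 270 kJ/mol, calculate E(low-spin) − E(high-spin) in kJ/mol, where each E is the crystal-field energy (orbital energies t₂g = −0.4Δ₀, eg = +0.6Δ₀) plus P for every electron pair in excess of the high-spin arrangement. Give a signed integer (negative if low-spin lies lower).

191

Ligand charges: 3×(-1) from I⁻ and 3×(-1) from Cl⁻ sum to -6; with overall charge -4, Co is +2.
Co²⁺: group 9, so d-count = 9 − 2 = 7.
In the high-spin limit (t₂g⁵ eg²) the orbital term is -0.8Δ₀ = -63 kJ/mol, with no excess pairing.
Low-spin: t₂g⁶ eg¹, orbital CFSE = -1.8Δ₀ = -142 kJ/mol; plus 1 excess pair × P = +270 kJ/mol; total 128 kJ/mol.
E(LS) − E(HS) = 128 − (-63) = 191 kJ/mol.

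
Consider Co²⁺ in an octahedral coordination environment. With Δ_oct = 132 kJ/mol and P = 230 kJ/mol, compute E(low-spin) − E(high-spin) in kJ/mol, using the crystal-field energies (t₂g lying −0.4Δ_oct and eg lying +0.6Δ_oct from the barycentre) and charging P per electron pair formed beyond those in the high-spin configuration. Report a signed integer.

Co²⁺: group 9, so d-count = 9 − 2 = 7.
High-spin d⁷ fills as t₂g⁵ eg² with CFSE 5(−0.4) + 2(+0.6) = -0.8Δ_oct = -106 kJ/mol.
Low-spin t₂g⁶ eg¹ gives -1.8Δ_oct = -238 kJ/mol, but forming 1 extra pair costs 1P = 230 kJ/mol, so E(LS) = -238 + 230 = -8 kJ/mol.
Thus E(LS) − E(HS) = 98 kJ/mol.

98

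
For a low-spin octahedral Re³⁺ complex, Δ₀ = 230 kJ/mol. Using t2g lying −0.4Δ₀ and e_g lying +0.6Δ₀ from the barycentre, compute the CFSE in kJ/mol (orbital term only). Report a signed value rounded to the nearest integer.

Group 7 minus oxidation state +3 gives a d⁴ configuration for Re³⁺.
Configuration: t2g^4 e_g^0.
Orbital CFSE = 4(-0.4) + 0(0.6) = -1.6Δ₀ = -1.6 × 230 = -368 kJ/mol.

-368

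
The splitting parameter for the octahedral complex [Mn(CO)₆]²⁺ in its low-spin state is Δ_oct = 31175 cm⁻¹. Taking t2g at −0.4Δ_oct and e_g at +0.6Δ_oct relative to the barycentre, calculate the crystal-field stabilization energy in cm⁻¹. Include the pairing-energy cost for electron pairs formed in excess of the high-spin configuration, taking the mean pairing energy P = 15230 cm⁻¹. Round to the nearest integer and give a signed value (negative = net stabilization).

-31890

CO is neutral, so the +2 overall charge sits on Mn: oxidation state +2.
Mn²⁺: group 7, so d-count = 7 − 2 = 5.
Configuration: t2g^5 e_g^0.
Orbital CFSE = 5(-0.4) + 0(0.6) = -2.0Δ_oct = -2.0 × 31175 = -62350 cm⁻¹.
Pairing penalty: 2 pairs vs 0 in the high-spin reference → 2 extra × P = 30460 cm⁻¹.
Overall CFSE = -62350 + 30460 = -31890 cm⁻¹.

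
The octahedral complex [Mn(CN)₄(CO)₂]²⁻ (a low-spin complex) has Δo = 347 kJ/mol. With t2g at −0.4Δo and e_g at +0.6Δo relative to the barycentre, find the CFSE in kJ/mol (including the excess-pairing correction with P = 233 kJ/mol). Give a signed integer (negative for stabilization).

Ligand charges: 4×(-1) from CN⁻ and 2×(+0) from CO sum to -4; with overall charge -2, Mn is +2.
Mn²⁺: group 7, so d-count = 7 − 2 = 5.
Electron filling gives t2g^5 e_g^0.
CFSE(orbital) = 5×(-0.4Δo) + 0×(0.6Δo) = -2.0Δo; with Δo = 347 kJ/mol that is -694 kJ/mol.
Pairing penalty: 2 pairs vs 0 in the high-spin reference → 2 extra × P = 466 kJ/mol.
Net CFSE = -694 + 466 = -228 kJ/mol.

-228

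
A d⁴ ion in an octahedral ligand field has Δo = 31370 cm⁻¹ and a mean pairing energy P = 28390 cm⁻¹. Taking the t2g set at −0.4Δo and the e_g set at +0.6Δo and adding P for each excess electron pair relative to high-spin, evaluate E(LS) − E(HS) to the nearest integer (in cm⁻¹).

High-spin d⁴ fills as t2g^3 e_g^1 with CFSE 3(−0.4) + 1(+0.6) = -0.6Δo = -18822 cm⁻¹.
Low-spin t2g^4 e_g^0 gives -1.6Δo = -50192 cm⁻¹, but forming 1 extra pair costs 1P = 28390 cm⁻¹, so E(LS) = -50192 + 28390 = -21802 cm⁻¹.
Thus E(LS) − E(HS) = -2980 cm⁻¹.

-2980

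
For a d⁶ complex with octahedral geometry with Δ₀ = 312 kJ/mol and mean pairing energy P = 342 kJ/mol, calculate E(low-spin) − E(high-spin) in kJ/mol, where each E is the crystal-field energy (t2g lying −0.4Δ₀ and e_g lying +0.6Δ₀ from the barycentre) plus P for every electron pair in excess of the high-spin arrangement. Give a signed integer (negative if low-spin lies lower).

In the high-spin limit (t2g^4 e_g^2) the orbital term is -0.4Δ₀ = -125 kJ/mol, with no excess pairing.
Low-spin t2g^6 e_g^0 gives -2.4Δ₀ = -749 kJ/mol, but forming 2 extra pairs costs 2P = 684 kJ/mol, so E(LS) = -749 + 684 = -65 kJ/mol.
E(LS) − E(HS) = -65 − (-125) = 60 kJ/mol.

60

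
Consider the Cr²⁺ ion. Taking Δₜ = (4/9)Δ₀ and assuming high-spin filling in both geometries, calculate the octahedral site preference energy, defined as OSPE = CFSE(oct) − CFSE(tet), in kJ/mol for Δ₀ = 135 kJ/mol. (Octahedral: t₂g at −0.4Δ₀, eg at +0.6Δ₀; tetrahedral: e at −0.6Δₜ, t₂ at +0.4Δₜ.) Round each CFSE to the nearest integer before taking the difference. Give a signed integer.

-57

Cr is in group 6, so Cr²⁺ is d⁴ (6 − 2 = 4).
Octahedral high-spin t₂g³ eg¹: CFSE = -0.6 × 135 = -81 kJ/mol.
Tetrahedral: e² t₂², CFSE = 2(−0.6) + 2(+0.4) = -0.4Δₜ = -0.4 × (4/9) × 135 = -24 kJ/mol.
OSPE = CFSE(oct) − CFSE(tet) = -81 − (-24) = -57 kJ/mol.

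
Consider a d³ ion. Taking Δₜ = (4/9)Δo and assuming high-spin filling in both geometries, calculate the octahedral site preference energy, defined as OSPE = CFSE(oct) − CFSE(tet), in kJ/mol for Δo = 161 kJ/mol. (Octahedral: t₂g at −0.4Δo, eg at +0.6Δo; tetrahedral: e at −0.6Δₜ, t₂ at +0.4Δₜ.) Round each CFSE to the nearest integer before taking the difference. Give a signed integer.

-136

Octahedral high-spin t₂g³ eg⁰: CFSE = -1.2 × 161 = -193 kJ/mol.
In a tetrahedral site the filling is e² t₂¹: CFSE(tet) = -0.8Δₜ = -0.8 × (4/9)(161) = -57 kJ/mol.
OSPE = -193 − (-57) = -136 kJ/mol.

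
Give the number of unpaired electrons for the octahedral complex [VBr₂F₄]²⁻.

Ligand charges: 2×(-1) from Br⁻ and 4×(-1) from F⁻ sum to -6; with overall charge -2, V is +4.
V⁴⁺: group 5, so d-count = 5 − 4 = 1.
Configuration: t₂g¹ eg⁰, giving 1 unpaired electron.

1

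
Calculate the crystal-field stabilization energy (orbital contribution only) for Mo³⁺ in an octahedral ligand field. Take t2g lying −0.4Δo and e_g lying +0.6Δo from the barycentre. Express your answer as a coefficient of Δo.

Mo is in group 6, so Mo³⁺ is d³ (6 − 3 = 3).
For octahedral d³ the high- and low-spin configurations coincide.
Configuration: t2g^3 e_g^0.
CFSE = 3(-0.4Δo) + 0(0.6Δo) = -1.2Δo + 0.0Δo = -1.2Δo.

-1.2 Δo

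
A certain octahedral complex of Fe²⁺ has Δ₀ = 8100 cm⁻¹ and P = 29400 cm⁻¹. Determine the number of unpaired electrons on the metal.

Fe is in group 8, so Fe²⁺ is d⁶ (8 − 2 = 6).
With Δ₀ < P the complex is high-spin.
That gives t₂g⁴ eg².
Unpaired electrons: 4.

4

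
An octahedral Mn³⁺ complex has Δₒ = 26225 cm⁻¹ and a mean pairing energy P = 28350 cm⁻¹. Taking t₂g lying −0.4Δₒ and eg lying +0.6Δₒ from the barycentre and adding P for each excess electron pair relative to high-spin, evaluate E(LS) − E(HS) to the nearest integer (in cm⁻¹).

Mn sits in group 7; removing 3 electrons leaves Mn³⁺ with 7 − 3 = 4 d electrons.
High-spin d⁴ fills as t₂g³ eg¹ with CFSE 3(−0.4) + 1(+0.6) = -0.6Δₒ = -15735 cm⁻¹.
Low-spin: t₂g⁴ eg⁰, orbital CFSE = -1.6Δₒ = -41960 cm⁻¹; plus 1 excess pair × P = +28350 cm⁻¹; total -13610 cm⁻¹.
The difference is -13610 − (-15735) = 2125 cm⁻¹, so high-spin lies lower.

2125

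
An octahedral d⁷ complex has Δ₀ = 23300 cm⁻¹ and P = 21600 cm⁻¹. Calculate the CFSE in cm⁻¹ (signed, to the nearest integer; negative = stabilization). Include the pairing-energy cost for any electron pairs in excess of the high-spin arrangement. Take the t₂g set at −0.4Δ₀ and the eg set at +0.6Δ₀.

With Δ₀ > P the complex is low-spin.
That gives t₂g⁶ eg¹.
Orbital CFSE = -1.8Δ₀ = -1.8 × 23300 = -41940 cm⁻¹.
Excess pairs vs high-spin: 3 − 2 = 1; pairing cost = +21600 cm⁻¹.
Net CFSE = -41940 + 21600 = -20340 cm⁻¹.

-20340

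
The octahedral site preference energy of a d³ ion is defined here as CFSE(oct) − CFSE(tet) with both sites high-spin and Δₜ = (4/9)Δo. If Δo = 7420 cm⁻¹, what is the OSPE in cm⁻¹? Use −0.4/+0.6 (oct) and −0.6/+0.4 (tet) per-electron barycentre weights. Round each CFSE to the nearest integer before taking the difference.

-6266

Octahedral (high-spin): t₂g³ eg⁰, CFSE = 3(−0.4) + 0(+0.6) = -1.2Δo = -1.2 × 7420 = -8904 cm⁻¹.
In a tetrahedral site the filling is e² t₂¹: CFSE(tet) = -0.8Δₜ = -0.8 × (4/9)(7420) = -2638 cm⁻¹.
OSPE = -8904 − (-2638) = -6266 cm⁻¹.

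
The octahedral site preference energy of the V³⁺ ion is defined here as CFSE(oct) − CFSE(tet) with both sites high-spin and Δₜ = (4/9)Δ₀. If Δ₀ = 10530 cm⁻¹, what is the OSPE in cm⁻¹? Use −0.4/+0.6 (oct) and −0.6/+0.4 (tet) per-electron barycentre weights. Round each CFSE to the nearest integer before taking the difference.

-2808

V is in group 5, so V³⁺ is d² (5 − 3 = 2).
Octahedral (high-spin): t₂g² eg⁰, CFSE = 2(−0.4) + 0(+0.6) = -0.8Δ₀ = -0.8 × 10530 = -8424 cm⁻¹.
In a tetrahedral site the filling is e² t₂⁰: CFSE(tet) = -1.2Δₜ = -1.2 × (4/9)(10530) = -5616 cm⁻¹.
Subtracting, OSPE = -8424 − (-5616) = -2808 cm⁻¹.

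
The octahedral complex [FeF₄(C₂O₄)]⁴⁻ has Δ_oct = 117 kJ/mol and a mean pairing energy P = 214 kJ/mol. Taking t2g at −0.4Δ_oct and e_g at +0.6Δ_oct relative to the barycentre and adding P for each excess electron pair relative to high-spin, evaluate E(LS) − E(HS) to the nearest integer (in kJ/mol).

194

Ligand charges: 4×(-1) from F⁻ and 1×(-2) from C₂O₄²⁻ sum to -6; with overall charge -4, Fe is +2.
Fe is in group 8, so Fe²⁺ is d⁶ (8 − 2 = 6).
High-spin: t2g^4 e_g^2, CFSE = -0.4Δ_oct = -47 kJ/mol.
Low-spin: t2g^6 e_g^0, orbital CFSE = -2.4Δ_oct = -281 kJ/mol; plus 2 excess pairs × P = +428 kJ/mol; total 147 kJ/mol.
Thus E(LS) − E(HS) = 194 kJ/mol.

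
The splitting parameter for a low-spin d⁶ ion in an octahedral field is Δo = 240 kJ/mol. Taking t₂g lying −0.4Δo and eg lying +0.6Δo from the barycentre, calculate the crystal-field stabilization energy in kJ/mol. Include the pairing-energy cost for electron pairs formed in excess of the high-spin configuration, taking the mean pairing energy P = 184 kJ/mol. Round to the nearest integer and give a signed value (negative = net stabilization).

Configuration: t₂g⁶ eg⁰.
Orbital CFSE = 6(-0.4) + 0(0.6) = -2.4Δo = -2.4 × 240 = -576 kJ/mol.
Relative to high-spin t₂g⁴ eg² (1 paired), the low-spin configuration has 2 additional pairs, contributing +2 × 184 = +368 kJ/mol.
Net CFSE = -576 + 368 = -208 kJ/mol.

-208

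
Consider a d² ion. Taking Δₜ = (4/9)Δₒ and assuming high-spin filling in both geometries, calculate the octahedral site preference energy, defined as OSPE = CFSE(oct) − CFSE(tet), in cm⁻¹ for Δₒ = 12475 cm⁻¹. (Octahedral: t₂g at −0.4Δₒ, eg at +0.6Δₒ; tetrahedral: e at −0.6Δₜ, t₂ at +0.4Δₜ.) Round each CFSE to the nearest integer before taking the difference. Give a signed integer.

-3327

In an octahedral site d² (HS) is t2g^2 e_g^0, giving CFSE(oct) = -0.8Δₒ = -9980 cm⁻¹.
In a tetrahedral site the filling is e^2 t2^0: CFSE(tet) = -1.2Δₜ = -1.2 × (4/9)(12475) = -6653 cm⁻¹.
Subtracting, OSPE = -9980 − (-6653) = -3327 cm⁻¹.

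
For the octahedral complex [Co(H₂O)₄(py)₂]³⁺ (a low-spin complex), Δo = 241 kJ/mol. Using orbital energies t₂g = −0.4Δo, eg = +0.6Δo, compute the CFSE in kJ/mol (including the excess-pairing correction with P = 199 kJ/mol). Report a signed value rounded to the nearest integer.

-180

Ligand charges: 4×(+0) from H₂O and 2×(+0) from py sum to +0; with overall charge +3, Co is +3.
Group 9 minus oxidation state +3 gives a d⁶ configuration for Co³⁺.
Configuration: t₂g⁶ eg⁰.
Orbital CFSE = 6(-0.4) + 0(0.6) = -2.4Δo = -2.4 × 241 = -578 kJ/mol.
Pairing penalty: 3 pairs vs 1 in the high-spin reference → 2 extra × P = 398 kJ/mol.
Net CFSE = -578 + 398 = -180 kJ/mol.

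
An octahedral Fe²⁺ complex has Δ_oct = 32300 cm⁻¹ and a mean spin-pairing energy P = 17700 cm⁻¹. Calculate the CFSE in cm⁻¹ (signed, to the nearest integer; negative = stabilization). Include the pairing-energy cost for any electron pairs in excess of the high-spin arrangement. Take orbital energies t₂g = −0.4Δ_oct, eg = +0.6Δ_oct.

-42120

Fe²⁺: group 8, so d-count = 8 − 2 = 6.
With Δ_oct > P the complex is low-spin.
That gives t₂g⁶ eg⁰.
Orbital CFSE = -2.4Δ_oct = -2.4 × 32300 = -77520 cm⁻¹.
Excess pairs vs high-spin: 3 − 1 = 2; pairing cost = +35400 cm⁻¹.
Net CFSE = -77520 + 35400 = -42120 cm⁻¹.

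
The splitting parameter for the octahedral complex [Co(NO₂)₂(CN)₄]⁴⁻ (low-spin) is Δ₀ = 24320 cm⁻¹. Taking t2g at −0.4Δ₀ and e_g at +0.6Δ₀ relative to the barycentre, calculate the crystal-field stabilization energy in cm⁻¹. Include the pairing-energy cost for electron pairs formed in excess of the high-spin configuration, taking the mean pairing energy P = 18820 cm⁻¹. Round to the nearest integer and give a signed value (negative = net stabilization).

-24956

Ligand charges: 2×(-1) from NO₂⁻ and 4×(-1) from CN⁻ sum to -6; with overall charge -4, Co is +2.
Co²⁺: group 9, so d-count = 9 − 2 = 7.
Electron filling gives t2g^6 e_g^1.
The orbital stabilization is -1.8Δ₀ = -1.8 × 24320 = -43776 cm⁻¹.
High-spin d⁷ would be t2g^5 e_g^2 with 2 pairs; low-spin has 3, so 1 excess pair costs +1P = +18820 cm⁻¹.
Net CFSE = -43776 + 18820 = -24956 cm⁻¹.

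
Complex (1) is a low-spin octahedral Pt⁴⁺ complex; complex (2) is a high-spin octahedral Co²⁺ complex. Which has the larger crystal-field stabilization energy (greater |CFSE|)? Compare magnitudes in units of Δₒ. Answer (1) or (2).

(1): Pt sits in group 10; removing 4 electrons leaves Pt⁴⁺ with 10 − 4 = 6 d electrons; t₂g⁶ eg⁰, CFSE = -2.4Δₒ.
(2): Group 9 minus oxidation state +2 gives a d⁷ configuration for Co²⁺; t2g^5 e_g^2, CFSE = -0.8Δₒ.
So (1) has the larger |CFSE|.

(1)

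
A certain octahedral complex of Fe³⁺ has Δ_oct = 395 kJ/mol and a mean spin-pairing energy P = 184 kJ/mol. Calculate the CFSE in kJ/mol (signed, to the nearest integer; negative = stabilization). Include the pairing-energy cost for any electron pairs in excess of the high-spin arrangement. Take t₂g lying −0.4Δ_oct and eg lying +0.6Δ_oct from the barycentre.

-422

Fe sits in group 8; removing 3 electrons leaves Fe³⁺ with 8 − 3 = 5 d electrons.
With Δ_oct > P the complex is low-spin.
That gives t₂g⁵ eg⁰.
Orbital CFSE = -2.0Δ_oct = -2.0 × 395 = -790 kJ/mol.
Excess pairs vs high-spin: 2 − 0 = 2; pairing cost = +368 kJ/mol.
Net CFSE = -790 + 368 = -422 kJ/mol.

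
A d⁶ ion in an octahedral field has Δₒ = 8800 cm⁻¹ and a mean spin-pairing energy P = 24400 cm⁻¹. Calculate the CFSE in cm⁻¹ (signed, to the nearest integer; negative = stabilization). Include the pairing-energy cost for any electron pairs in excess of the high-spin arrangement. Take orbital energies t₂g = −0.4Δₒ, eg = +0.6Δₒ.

Δₒ < P, so pairing is avoided: the ground state is high-spin.
Configuration: t₂g⁴ eg².
Orbital CFSE = -0.4Δₒ = -0.4 × 8800 = -3520 cm⁻¹.
High-spin has no excess pairs, so no pairing correction applies.

-3520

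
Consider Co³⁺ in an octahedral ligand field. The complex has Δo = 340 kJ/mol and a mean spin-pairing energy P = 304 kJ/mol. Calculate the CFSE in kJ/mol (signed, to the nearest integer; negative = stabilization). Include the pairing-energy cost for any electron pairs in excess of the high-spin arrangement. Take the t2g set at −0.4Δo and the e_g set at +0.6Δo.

Group 9 minus oxidation state +3 gives a d⁶ configuration for Co³⁺.
With Δo > P the complex is low-spin.
Filling d⁶ accordingly: t2g^6 e_g^0.
Orbital CFSE = -2.4Δo = -2.4 × 340 = -816 kJ/mol.
Excess pairs vs high-spin: 3 − 1 = 2; pairing cost = +608 kJ/mol.
Net CFSE = -816 + 608 = -208 kJ/mol.

-208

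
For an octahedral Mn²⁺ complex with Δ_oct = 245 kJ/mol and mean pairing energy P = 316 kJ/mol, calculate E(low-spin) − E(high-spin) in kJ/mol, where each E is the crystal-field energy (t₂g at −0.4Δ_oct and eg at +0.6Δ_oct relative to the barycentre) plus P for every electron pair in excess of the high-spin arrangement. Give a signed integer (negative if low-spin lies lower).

Mn²⁺: group 7, so d-count = 7 − 2 = 5.
High-spin d⁵ fills as t₂g³ eg² with CFSE 3(−0.4) + 2(+0.6) = 0.0Δ_oct = 0 kJ/mol.
Low-spin t₂g⁵ eg⁰ gives -2.0Δ_oct = -490 kJ/mol, but forming 2 extra pairs costs 2P = 632 kJ/mol, so E(LS) = -490 + 632 = 142 kJ/mol.
The difference is 142 − (0) = 142 kJ/mol, so high-spin lies lower.

142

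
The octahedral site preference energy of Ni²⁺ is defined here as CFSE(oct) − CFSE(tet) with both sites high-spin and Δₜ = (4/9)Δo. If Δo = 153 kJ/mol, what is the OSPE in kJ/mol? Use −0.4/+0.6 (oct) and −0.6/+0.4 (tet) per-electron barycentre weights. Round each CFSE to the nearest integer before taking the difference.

Ni sits in group 10; removing 2 electrons leaves Ni²⁺ with 10 − 2 = 8 d electrons.
In an octahedral site d⁸ (HS) is t₂g⁶ eg², giving CFSE(oct) = -1.2Δo = -184 kJ/mol.
Tetrahedral: e⁴ t₂⁴, CFSE = 4(−0.6) + 4(+0.4) = -0.8Δₜ = -0.8 × (4/9) × 153 = -54 kJ/mol.
Subtracting, OSPE = -184 − (-54) = -130 kJ/mol.

-130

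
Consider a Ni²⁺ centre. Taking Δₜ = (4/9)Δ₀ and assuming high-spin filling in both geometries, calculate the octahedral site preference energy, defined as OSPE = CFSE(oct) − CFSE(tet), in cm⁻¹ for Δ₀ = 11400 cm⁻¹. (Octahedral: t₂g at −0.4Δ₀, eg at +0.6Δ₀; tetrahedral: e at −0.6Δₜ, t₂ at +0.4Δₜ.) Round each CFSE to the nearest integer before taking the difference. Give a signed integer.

-9627

Ni is in group 10, so Ni²⁺ is d⁸ (10 − 2 = 8).
Octahedral high-spin t2g^6 e_g^2: CFSE = -1.2 × 11400 = -13680 cm⁻¹.
In a tetrahedral site the filling is e^4 t2^4: CFSE(tet) = -0.8Δₜ = -0.8 × (4/9)(11400) = -4053 cm⁻¹.
Subtracting, OSPE = -13680 − (-4053) = -9627 cm⁻¹.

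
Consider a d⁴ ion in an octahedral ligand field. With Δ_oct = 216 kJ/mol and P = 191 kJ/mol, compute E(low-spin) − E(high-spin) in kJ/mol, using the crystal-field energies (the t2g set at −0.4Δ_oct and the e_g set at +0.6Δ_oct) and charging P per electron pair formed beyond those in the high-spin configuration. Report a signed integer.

-25

High-spin d⁴ fills as t2g^3 e_g^1 with CFSE 3(−0.4) + 1(+0.6) = -0.6Δ_oct = -130 kJ/mol.
For low-spin the configuration is t2g^4 e_g^0: orbital energy -1.6 × 216 = -346 kJ/mol, and 1 additional pair relative to high-spin adds 191 kJ/mol, giving -155 kJ/mol.
The difference is -155 − (-130) = -25 kJ/mol, so low-spin lies lower.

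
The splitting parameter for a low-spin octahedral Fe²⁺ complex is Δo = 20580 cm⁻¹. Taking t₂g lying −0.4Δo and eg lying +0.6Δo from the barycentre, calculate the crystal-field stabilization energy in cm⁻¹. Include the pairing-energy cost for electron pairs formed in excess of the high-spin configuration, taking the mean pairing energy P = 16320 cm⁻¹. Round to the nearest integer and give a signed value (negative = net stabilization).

Fe is in group 8, so Fe²⁺ is d⁶ (8 − 2 = 6).
Configuration: t₂g⁶ eg⁰.
CFSE(orbital) = 6×(-0.4Δo) + 0×(0.6Δo) = -2.4Δo; with Δo = 20580 cm⁻¹ that is -49392 cm⁻¹.
Pairing penalty: 3 pairs vs 1 in the high-spin reference → 2 extra × P = 32640 cm⁻¹.
Combining: -49392 + 32640 = -16752 cm⁻¹.

-16752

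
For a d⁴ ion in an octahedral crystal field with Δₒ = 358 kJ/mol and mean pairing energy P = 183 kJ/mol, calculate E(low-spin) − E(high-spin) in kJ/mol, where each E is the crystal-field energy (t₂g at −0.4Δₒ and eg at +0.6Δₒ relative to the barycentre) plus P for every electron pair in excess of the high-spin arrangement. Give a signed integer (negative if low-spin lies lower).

In the high-spin limit (t₂g³ eg¹) the orbital term is -0.6Δₒ = -215 kJ/mol, with no excess pairing.
For low-spin the configuration is t₂g⁴ eg⁰: orbital energy -1.6 × 358 = -573 kJ/mol, and 1 additional pair relative to high-spin adds 183 kJ/mol, giving -390 kJ/mol.
E(LS) − E(HS) = -390 − (-215) = -175 kJ/mol.

-175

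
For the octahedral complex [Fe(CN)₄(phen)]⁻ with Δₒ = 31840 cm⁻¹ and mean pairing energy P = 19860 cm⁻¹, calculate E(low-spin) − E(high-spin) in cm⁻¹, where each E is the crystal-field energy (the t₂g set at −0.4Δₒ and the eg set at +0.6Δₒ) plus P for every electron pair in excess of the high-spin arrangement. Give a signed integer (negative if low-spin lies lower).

Ligand charges: 4×(-1) from CN⁻ and 1×(+0) from phen sum to -4; with overall charge -1, Fe is +3.
Fe sits in group 8; removing 3 electrons leaves Fe³⁺ with 8 − 3 = 5 d electrons.
In the high-spin limit (t₂g³ eg²) the orbital term is 0.0Δₒ = 0 cm⁻¹, with no excess pairing.
Low-spin t₂g⁵ eg⁰ gives -2.0Δₒ = -63680 cm⁻¹, but forming 2 extra pairs costs 2P = 39720 cm⁻¹, so E(LS) = -63680 + 39720 = -23960 cm⁻¹.
E(LS) − E(HS) = -23960 − (0) = -23960 cm⁻¹.

-23960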